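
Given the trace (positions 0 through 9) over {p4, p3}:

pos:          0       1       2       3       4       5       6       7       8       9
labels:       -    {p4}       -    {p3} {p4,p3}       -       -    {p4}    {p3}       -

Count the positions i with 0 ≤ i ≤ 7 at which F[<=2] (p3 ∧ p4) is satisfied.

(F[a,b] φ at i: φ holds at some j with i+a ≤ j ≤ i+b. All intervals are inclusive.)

Evaluate at each i in [0,7]:
  i=0: ✗ (none in [0,2])
  i=1: ✗ (none in [1,3])
  i=2: ✓ (witness j=4)
  i=3: ✓ (witness j=4)
  i=4: ✓ (witness j=4)
  i=5: ✗ (none in [5,7])
  i=6: ✗ (none in [6,8])
  i=7: ✗ (none in [7,9])
Positions where it holds: {2, 3, 4} → 3.

3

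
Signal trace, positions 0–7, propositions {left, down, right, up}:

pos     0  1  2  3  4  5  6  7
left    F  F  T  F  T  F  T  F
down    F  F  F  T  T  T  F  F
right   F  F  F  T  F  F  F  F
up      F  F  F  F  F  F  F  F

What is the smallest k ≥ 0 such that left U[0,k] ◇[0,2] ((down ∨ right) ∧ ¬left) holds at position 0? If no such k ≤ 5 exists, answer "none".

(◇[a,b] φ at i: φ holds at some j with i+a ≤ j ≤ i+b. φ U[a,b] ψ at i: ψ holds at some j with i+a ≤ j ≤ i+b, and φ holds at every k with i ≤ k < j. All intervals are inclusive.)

Need earliest j ≥ 0 with ◇[0,2] ((down ∨ right) ∧ ¬left), and left at every k in [0,j-1].
  j=0: rhs fails.
  j=1: rhs holds but lhs fails at k=0.
  j=2: rhs holds but lhs fails at k=0.
  j=3: rhs holds but lhs fails at k=0.
  j=4: rhs holds but lhs fails at k=0.
  j=5: rhs holds but lhs fails at k=0.
No witness within the range → none.

none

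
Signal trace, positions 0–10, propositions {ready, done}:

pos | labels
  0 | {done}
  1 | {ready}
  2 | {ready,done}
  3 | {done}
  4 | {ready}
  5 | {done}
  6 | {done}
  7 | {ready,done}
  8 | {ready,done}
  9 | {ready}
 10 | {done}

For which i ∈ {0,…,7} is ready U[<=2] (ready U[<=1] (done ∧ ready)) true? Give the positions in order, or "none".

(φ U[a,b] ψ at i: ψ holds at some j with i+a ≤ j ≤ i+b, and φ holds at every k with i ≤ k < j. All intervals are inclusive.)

1, 2, 7

Evaluate at each i in [0,7]:
  i=0: ✗ (lhs fails at k=0 before rhs at j=1)
  i=1: ✓ (rhs at j=1)
  i=2: ✓ (rhs at j=2)
  i=3: ✗ (no rhs in [3,5])
  i=4: ✗ (no rhs in [4,6])
  i=5: ✗ (lhs fails at k=5 before rhs at j=7)
  i=6: ✗ (lhs fails at k=6 before rhs at j=7)
  i=7: ✓ (rhs at j=7)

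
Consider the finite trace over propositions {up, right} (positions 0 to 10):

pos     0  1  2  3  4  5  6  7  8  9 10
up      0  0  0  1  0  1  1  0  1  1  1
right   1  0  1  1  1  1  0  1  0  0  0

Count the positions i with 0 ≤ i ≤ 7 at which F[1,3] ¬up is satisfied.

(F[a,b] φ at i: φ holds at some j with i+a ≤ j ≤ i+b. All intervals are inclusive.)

7

Evaluate at each i in [0,7]:
  i=0: ✓ (witness j=1)
  i=1: ✓ (witness j=2)
  i=2: ✓ (witness j=4)
  i=3: ✓ (witness j=4)
  i=4: ✓ (witness j=7)
  i=5: ✓ (witness j=7)
  i=6: ✓ (witness j=7)
  i=7: ✗ (none in [8,10])
Positions where it holds: {0, 1, 2, 3, 4, 5, 6} → 7.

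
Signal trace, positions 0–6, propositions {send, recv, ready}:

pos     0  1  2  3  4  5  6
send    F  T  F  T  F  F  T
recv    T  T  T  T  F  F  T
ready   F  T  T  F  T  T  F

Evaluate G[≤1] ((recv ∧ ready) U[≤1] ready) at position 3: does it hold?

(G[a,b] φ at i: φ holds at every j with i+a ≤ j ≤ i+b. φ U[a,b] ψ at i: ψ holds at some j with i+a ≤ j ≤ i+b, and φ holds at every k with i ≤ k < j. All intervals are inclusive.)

Check ((recv ∧ ready) U[≤1] ready) at every j in [3,4]:
  j=3: fails
  j=4: holds
Fails at j=3 → formula fails.

No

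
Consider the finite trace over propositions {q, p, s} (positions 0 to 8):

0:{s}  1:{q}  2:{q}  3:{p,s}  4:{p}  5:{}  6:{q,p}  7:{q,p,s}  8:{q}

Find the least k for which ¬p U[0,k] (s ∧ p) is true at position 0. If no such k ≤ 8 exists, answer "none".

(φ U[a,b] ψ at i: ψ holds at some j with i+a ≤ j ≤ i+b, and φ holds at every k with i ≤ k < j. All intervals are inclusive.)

3

Need earliest j ≥ 0 with (s ∧ p), and ¬p at every k in [0,j-1].
  j=0: rhs fails.
  j=1: rhs fails.
  j=2: rhs fails.
  j=3: rhs holds; lhs holds on [0,2]. k = 3.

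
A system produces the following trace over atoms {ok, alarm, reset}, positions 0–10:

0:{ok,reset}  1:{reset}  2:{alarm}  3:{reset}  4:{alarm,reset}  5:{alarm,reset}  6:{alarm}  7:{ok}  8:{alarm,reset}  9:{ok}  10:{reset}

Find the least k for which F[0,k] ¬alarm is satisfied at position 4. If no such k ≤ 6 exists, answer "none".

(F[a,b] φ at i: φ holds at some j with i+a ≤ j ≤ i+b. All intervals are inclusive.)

3

Scan j = 4,5,… for ¬alarm:
  j=4: fails
  j=5: fails
  j=6: fails
  j=7: holds
First hit at j=7, so smallest k = 7-4 = 3.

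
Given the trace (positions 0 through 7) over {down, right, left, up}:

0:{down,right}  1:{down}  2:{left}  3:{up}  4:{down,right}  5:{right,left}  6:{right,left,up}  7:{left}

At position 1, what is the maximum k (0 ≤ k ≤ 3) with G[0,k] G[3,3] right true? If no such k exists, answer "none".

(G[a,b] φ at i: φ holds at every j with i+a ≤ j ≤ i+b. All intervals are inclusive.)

G[3,3] right must hold from j=1 onward; find where it first fails.
  j=1: holds
  j=2: holds
  j=3: holds
  j=4: fails
Holds on [1,3], so largest k = 2.

2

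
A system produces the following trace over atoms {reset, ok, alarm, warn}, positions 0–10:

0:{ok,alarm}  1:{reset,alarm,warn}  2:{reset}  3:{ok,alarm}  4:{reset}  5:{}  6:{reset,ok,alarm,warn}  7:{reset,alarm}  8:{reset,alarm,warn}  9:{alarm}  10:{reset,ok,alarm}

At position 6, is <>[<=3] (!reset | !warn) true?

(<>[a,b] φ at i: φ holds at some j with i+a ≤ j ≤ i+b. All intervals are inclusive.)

Check (!reset | !warn) at each j in [6,9]:
  j=6: false
  j=7: true
  j=8: false
  j=9: true
Found at j=7 → formula holds.

Yes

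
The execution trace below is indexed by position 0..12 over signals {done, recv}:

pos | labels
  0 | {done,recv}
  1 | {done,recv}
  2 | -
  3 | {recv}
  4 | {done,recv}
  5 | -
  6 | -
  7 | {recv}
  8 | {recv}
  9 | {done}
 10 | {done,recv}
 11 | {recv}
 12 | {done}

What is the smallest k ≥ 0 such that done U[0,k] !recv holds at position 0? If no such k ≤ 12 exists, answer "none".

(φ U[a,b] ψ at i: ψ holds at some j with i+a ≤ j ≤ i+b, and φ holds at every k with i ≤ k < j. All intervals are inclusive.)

Need earliest j ≥ 0 with !recv, and done at every k in [0,j-1].
  j=0: rhs fails.
  j=1: rhs fails.
  j=2: rhs holds; lhs holds on [0,1]. k = 2.

2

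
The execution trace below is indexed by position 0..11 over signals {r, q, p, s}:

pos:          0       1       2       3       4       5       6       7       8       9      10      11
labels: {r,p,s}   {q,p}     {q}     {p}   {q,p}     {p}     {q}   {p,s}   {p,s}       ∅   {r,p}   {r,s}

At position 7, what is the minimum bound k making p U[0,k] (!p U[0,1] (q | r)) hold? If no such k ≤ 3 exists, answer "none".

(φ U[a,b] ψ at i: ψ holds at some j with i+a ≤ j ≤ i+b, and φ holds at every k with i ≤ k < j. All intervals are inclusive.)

2

Need earliest j ≥ 7 with (!p U[0,1] (q | r)), and p at every k in [7,j-1].
  j=7: rhs fails.
  j=8: rhs fails.
  j=9: rhs holds; lhs holds on [7,8]. k = 2.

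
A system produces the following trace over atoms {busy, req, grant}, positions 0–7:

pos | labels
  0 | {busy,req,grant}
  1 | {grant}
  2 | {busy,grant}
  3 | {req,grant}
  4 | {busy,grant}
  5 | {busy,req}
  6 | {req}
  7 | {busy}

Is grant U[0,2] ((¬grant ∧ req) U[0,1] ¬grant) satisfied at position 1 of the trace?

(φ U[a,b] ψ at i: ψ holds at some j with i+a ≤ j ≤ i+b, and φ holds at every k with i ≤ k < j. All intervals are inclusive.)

Need some j in [1,3] with ((¬grant ∧ req) U[0,1] ¬grant), and grant at every k in [1,j-1].
  j=1: ((¬grant ∧ req) U[0,1] ¬grant) — fails.
  j=2: ((¬grant ∧ req) U[0,1] ¬grant) — fails.
  j=3: ((¬grant ∧ req) U[0,1] ¬grant) — fails.
No j in the window works → until fails.

Does not hold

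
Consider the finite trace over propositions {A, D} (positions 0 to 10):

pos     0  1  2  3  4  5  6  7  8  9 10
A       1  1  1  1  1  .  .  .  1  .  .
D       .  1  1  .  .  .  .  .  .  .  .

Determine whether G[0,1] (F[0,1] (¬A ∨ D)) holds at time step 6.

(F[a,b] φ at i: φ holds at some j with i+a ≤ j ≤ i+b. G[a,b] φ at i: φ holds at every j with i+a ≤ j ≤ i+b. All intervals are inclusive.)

Holds

Check F[0,1] (¬A ∨ D) at every j in [6,7]:
  j=6: holds (witness at 6)
  j=7: holds (witness at 7)
All positions satisfy it → formula holds.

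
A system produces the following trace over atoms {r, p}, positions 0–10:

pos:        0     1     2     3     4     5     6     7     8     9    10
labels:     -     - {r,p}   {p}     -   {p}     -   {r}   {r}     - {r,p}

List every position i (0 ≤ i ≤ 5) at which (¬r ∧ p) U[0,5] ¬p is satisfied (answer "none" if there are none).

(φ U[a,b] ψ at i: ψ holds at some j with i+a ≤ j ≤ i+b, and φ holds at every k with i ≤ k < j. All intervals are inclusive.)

Evaluate at each i in [0,5]:
  i=0: ✓ (rhs at j=0)
  i=1: ✓ (rhs at j=1)
  i=2: ✗ (lhs fails at k=2 before rhs at j=4)
  i=3: ✓ (rhs at j=4; lhs holds on [3,3])
  i=4: ✓ (rhs at j=4)
  i=5: ✓ (rhs at j=6; lhs holds on [5,5])

0, 1, 3, 4, 5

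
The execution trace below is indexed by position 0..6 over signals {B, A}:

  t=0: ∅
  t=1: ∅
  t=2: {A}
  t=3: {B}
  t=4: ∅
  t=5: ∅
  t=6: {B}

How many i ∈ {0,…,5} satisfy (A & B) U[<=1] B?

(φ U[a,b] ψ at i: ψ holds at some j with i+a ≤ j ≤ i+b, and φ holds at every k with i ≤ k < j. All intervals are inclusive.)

Evaluate at each i in [0,5]:
  i=0: ✗ (no rhs in [0,1])
  i=1: ✗ (no rhs in [1,2])
  i=2: ✗ (lhs fails at k=2 before rhs at j=3)
  i=3: ✓ (rhs at j=3)
  i=4: ✗ (no rhs in [4,5])
  i=5: ✗ (lhs fails at k=5 before rhs at j=6)
Positions where it holds: {3} → 1.

1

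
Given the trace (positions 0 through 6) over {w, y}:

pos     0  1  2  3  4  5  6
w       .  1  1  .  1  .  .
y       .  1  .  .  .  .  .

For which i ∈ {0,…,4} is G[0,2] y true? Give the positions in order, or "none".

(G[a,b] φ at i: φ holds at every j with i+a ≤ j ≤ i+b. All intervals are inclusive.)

Evaluate at each i in [0,4]:
  i=0: ✗ (fails at j=0)
  i=1: ✗ (fails at j=2)
  i=2: ✗ (fails at j=2)
  i=3: ✗ (fails at j=3)
  i=4: ✗ (fails at j=4)

none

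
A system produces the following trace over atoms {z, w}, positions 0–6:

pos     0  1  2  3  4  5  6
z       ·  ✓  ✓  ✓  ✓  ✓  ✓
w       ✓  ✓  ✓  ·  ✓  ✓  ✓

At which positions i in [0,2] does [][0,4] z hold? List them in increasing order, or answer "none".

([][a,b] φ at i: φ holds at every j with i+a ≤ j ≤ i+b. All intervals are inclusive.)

1, 2

Evaluate at each i in [0,2]:
  i=0: ✗ (fails at j=0)
  i=1: ✓ (all of [1,5])
  i=2: ✓ (all of [2,6])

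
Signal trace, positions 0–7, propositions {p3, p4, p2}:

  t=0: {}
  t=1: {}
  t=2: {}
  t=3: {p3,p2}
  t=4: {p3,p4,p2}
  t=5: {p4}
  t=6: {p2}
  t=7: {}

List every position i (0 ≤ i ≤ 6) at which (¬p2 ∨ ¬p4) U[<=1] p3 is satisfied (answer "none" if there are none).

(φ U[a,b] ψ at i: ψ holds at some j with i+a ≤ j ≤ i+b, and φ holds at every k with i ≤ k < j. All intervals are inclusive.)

2, 3, 4

Evaluate at each i in [0,6]:
  i=0: ✗ (no rhs in [0,1])
  i=1: ✗ (no rhs in [1,2])
  i=2: ✓ (rhs at j=3; lhs holds on [2,2])
  i=3: ✓ (rhs at j=3)
  i=4: ✓ (rhs at j=4)
  i=5: ✗ (no rhs in [5,6])
  i=6: ✗ (no rhs in [6,7])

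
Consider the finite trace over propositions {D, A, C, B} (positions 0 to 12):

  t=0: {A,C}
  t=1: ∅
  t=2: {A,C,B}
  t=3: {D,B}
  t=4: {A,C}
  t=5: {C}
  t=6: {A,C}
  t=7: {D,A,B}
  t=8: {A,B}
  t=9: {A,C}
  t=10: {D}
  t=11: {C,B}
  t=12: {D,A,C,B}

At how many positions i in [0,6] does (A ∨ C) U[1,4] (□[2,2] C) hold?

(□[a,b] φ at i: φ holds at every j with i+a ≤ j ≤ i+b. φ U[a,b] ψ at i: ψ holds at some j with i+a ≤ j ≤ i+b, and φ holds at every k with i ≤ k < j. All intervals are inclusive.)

Evaluate at each i in [0,6]:
  i=0: ✗ (lhs fails at k=1 before rhs at j=2)
  i=1: ✗ (lhs fails at k=1 before rhs at j=2)
  i=2: ✓ (rhs at j=3; lhs holds on [2,2])
  i=3: ✗ (lhs fails at k=3 before rhs at j=4)
  i=4: ✓ (rhs at j=7; lhs holds on [4,6])
  i=5: ✓ (rhs at j=7; lhs holds on [5,6])
  i=6: ✓ (rhs at j=7; lhs holds on [6,6])
Positions where it holds: {2, 4, 5, 6} → 4.

4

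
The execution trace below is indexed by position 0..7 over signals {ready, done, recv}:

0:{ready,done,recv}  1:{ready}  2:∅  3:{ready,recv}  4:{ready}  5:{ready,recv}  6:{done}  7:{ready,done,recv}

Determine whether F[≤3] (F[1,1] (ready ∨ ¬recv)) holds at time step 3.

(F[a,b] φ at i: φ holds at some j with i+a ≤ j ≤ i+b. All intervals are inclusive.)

True

Check F[1,1] (ready ∨ ¬recv) at each j in [3,6]:
  j=3: holds (witness at 4)
  j=4: holds (witness at 5)
  j=5: holds (witness at 6)
  j=6: holds (witness at 7)
Found at j=3 → formula holds.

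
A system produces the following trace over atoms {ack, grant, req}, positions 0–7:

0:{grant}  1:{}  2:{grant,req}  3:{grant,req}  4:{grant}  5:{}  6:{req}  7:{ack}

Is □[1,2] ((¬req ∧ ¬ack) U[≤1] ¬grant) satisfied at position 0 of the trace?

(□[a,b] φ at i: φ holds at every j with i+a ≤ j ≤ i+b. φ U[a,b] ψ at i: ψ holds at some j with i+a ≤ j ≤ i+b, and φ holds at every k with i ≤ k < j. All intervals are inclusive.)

Check ((¬req ∧ ¬ack) U[≤1] ¬grant) at every j in [1,2]:
  j=1: holds
  j=2: fails
Fails at j=2 → formula fails.

False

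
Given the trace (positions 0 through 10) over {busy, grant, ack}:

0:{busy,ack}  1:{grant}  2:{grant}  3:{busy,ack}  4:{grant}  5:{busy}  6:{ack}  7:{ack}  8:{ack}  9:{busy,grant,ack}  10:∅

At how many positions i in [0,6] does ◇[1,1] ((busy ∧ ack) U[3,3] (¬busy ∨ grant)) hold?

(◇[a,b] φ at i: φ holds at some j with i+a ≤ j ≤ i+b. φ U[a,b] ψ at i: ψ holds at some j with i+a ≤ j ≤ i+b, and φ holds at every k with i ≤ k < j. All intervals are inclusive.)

Evaluate at each i in [0,6]:
  i=0: ✗ (none in [1,1])
  i=1: ✗ (none in [2,2])
  i=2: ✗ (none in [3,3])
  i=3: ✗ (none in [4,4])
  i=4: ✗ (none in [5,5])
  i=5: ✗ (none in [6,6])
  i=6: ✗ (none in [7,7])
Positions where it holds: {} → 0.

0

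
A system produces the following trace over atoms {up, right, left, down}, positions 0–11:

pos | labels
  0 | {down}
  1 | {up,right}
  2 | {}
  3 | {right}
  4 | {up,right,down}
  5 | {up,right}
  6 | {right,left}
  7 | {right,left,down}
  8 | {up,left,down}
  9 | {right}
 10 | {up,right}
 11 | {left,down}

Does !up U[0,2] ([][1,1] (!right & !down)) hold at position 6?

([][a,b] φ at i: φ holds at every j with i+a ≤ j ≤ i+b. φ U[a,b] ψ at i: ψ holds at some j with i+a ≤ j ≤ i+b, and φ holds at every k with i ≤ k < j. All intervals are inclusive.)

Need some j in [6,8] with [][1,1] (!right & !down), and !up at every k in [6,j-1].
  j=6: [][1,1] (!right & !down) — fails at 7.
  j=7: [][1,1] (!right & !down) — fails at 8.
  j=8: [][1,1] (!right & !down) — fails at 9.
No j in the window works → until fails.

No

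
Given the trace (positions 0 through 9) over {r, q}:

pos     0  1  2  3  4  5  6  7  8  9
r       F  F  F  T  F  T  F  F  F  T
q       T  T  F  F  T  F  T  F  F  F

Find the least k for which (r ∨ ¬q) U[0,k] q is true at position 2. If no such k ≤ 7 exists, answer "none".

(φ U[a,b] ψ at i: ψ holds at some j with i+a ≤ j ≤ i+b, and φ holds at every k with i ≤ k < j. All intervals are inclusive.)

Need earliest j ≥ 2 with q, and (r ∨ ¬q) at every k in [2,j-1].
  j=2: rhs fails.
  j=3: rhs fails.
  j=4: rhs holds; lhs holds on [2,3]. k = 2.

2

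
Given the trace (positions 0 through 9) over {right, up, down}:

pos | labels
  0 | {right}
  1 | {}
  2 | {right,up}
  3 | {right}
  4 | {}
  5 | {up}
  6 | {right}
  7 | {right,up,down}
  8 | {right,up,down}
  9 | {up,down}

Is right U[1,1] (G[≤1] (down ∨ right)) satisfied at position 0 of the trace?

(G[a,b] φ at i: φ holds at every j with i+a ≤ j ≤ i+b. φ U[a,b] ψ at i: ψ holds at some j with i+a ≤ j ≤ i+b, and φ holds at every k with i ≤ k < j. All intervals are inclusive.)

Need some j in [1,1] with G[≤1] (down ∨ right), and right at every k in [0,j-1].
  j=1: G[≤1] (down ∨ right) — fails at 1.
No j in the window works → until fails.

False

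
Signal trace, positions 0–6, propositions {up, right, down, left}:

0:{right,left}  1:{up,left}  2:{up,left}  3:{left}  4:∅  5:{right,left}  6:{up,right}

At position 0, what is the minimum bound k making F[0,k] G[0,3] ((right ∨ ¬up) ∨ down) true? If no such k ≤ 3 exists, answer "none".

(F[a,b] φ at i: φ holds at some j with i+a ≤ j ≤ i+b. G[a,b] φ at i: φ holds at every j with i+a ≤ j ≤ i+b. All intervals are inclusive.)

3

Scan j = 0,1,… for G[0,3] ((right ∨ ¬up) ∨ down):
  j=0: fails
  j=1: fails
  j=2: fails
  j=3: holds
First hit at j=3, so smallest k = 3-0 = 3.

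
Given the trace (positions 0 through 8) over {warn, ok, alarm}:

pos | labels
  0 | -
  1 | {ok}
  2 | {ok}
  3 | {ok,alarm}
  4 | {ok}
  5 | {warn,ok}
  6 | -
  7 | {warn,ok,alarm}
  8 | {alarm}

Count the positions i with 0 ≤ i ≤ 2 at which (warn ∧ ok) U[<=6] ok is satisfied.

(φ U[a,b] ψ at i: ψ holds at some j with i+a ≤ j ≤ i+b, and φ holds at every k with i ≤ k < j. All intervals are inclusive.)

Evaluate at each i in [0,2]:
  i=0: ✗ (lhs fails at k=0 before rhs at j=1)
  i=1: ✓ (rhs at j=1)
  i=2: ✓ (rhs at j=2)
Positions where it holds: {1, 2} → 2.

2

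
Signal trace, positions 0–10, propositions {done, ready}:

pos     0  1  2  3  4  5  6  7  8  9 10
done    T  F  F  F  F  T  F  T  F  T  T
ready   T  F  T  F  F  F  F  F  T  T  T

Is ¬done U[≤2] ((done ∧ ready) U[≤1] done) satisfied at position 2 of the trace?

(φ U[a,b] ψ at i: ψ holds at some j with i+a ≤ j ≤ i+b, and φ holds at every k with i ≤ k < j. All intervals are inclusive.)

Need some j in [2,4] with ((done ∧ ready) U[≤1] done), and ¬done at every k in [2,j-1].
  j=2: ((done ∧ ready) U[≤1] done) — fails.
  j=3: ((done ∧ ready) U[≤1] done) — fails.
  j=4: ((done ∧ ready) U[≤1] done) — fails.
No j in the window works → until fails.

False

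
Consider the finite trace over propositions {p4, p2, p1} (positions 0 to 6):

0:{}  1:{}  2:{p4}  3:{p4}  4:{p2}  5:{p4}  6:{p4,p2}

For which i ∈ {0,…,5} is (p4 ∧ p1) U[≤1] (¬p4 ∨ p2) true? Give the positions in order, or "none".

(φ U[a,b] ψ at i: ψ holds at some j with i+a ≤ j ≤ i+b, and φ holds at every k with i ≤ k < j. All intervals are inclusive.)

0, 1, 4

Evaluate at each i in [0,5]:
  i=0: ✓ (rhs at j=0)
  i=1: ✓ (rhs at j=1)
  i=2: ✗ (no rhs in [2,3])
  i=3: ✗ (lhs fails at k=3 before rhs at j=4)
  i=4: ✓ (rhs at j=4)
  i=5: ✗ (lhs fails at k=5 before rhs at j=6)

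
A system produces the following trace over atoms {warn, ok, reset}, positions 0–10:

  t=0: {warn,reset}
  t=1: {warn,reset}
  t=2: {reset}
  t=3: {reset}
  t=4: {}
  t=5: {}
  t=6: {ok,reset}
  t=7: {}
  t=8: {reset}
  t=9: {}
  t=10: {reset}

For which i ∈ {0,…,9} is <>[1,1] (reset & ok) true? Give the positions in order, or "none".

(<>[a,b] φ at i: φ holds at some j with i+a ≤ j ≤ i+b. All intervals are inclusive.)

5

Evaluate at each i in [0,9]:
  i=0: ✗ (none in [1,1])
  i=1: ✗ (none in [2,2])
  i=2: ✗ (none in [3,3])
  i=3: ✗ (none in [4,4])
  i=4: ✗ (none in [5,5])
  i=5: ✓ (witness j=6)
  i=6: ✗ (none in [7,7])
  i=7: ✗ (none in [8,8])
  i=8: ✗ (none in [9,9])
  i=9: ✗ (none in [10,10])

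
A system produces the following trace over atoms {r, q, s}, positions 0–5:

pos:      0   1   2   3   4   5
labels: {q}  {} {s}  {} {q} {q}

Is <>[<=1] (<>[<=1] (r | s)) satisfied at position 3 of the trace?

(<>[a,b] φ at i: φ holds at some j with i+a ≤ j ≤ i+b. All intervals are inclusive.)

Does not hold

Check <>[<=1] (r | s) at each j in [3,4]:
  j=3: fails (none in [3,4])
  j=4: fails (none in [4,5])
No position in the window satisfies it → formula fails.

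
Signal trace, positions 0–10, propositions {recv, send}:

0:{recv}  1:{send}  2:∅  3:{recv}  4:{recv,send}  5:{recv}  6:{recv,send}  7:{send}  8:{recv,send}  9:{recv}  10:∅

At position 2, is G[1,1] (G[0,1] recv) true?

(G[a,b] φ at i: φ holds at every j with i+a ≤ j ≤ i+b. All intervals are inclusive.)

Check G[0,1] recv at every j in [3,3]:
  j=3: holds on [3,4]
All positions satisfy it → formula holds.

Yes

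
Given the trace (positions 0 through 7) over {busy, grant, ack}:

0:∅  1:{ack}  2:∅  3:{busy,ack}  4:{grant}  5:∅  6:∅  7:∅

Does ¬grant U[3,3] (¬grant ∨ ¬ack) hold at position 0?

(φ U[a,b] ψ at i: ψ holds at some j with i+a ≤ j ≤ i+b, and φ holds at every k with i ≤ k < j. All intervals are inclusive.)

True

Need some j in [3,3] with (¬grant ∨ ¬ack), and ¬grant at every k in [0,j-1].
  j=3: (¬grant ∨ ¬ack) holds; ¬grant holds at every k in [0,2] → satisfied.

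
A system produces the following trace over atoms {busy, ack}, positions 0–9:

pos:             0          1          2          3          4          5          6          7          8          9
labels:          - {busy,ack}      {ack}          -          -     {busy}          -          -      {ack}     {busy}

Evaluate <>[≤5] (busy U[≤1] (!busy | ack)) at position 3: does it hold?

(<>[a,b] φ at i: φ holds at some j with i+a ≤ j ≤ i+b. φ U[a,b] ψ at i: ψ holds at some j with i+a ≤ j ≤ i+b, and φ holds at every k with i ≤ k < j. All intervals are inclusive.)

Yes

Check (busy U[≤1] (!busy | ack)) at each j in [3,8]:
  j=3: holds
  j=4: holds
  j=5: holds
  j=6: holds
  j=7: holds
  j=8: holds
Found at j=3 → formula holds.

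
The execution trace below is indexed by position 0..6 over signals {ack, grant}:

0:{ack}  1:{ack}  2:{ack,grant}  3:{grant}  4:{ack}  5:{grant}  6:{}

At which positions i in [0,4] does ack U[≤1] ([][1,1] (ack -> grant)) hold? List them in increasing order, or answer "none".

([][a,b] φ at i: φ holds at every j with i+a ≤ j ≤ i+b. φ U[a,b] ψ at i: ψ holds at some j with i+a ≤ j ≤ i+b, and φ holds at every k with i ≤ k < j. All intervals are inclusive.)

Evaluate at each i in [0,4]:
  i=0: ✓ (rhs at j=1; lhs holds on [0,0])
  i=1: ✓ (rhs at j=1)
  i=2: ✓ (rhs at j=2)
  i=3: ✗ (lhs fails at k=3 before rhs at j=4)
  i=4: ✓ (rhs at j=4)

0, 1, 2, 4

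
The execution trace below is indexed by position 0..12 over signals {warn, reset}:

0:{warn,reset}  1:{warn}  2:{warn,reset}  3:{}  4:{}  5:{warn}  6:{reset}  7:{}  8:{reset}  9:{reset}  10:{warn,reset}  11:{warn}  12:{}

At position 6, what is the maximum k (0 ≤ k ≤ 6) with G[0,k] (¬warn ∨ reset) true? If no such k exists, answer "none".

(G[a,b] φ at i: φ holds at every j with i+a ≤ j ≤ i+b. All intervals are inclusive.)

4

(¬warn ∨ reset) must hold from j=6 onward; find where it first fails.
  j=6: holds
  j=7: holds
  j=8: holds
  j=9: holds
  j=10: holds
  j=11: fails
Holds on [6,10], so largest k = 4.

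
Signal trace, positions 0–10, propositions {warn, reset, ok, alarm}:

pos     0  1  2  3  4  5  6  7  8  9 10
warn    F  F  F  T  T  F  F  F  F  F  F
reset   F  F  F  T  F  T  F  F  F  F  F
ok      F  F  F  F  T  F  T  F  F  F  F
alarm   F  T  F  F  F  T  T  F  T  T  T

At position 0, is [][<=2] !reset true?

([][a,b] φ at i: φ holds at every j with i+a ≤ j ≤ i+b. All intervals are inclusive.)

True

Check !reset at every j in [0,2]:
  j=0: true
  j=1: true
  j=2: true
All positions satisfy it → formula holds.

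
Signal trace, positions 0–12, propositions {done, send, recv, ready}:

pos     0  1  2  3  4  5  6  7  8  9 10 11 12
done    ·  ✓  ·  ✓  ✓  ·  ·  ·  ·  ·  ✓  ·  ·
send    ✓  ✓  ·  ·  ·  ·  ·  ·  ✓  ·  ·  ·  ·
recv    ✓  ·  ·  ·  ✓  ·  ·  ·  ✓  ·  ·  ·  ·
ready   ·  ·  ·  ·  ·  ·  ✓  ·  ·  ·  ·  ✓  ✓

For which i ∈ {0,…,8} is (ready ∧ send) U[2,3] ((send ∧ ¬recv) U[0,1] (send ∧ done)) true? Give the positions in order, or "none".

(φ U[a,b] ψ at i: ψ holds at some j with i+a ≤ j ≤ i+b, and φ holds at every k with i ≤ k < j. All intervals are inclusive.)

Evaluate at each i in [0,8]:
  i=0: ✗ (no rhs in [2,3])
  i=1: ✗ (no rhs in [3,4])
  i=2: ✗ (no rhs in [4,5])
  i=3: ✗ (no rhs in [5,6])
  i=4: ✗ (no rhs in [6,7])
  i=5: ✗ (no rhs in [7,8])
  i=6: ✗ (no rhs in [8,9])
  i=7: ✗ (no rhs in [9,10])
  i=8: ✗ (no rhs in [10,11])

none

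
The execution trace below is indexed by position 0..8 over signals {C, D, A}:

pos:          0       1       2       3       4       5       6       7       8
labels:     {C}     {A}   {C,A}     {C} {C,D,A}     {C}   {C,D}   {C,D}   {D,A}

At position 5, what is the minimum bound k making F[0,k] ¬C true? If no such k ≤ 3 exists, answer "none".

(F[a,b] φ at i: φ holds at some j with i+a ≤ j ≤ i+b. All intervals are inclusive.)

3

Scan j = 5,6,… for ¬C:
  j=5: fails
  j=6: fails
  j=7: fails
  j=8: holds
First hit at j=8, so smallest k = 8-5 = 3.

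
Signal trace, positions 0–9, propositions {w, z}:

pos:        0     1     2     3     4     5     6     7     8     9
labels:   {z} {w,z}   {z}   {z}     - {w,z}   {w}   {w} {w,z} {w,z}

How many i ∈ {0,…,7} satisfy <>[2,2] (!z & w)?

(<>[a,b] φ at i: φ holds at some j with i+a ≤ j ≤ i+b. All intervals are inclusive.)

2

Evaluate at each i in [0,7]:
  i=0: ✗ (none in [2,2])
  i=1: ✗ (none in [3,3])
  i=2: ✗ (none in [4,4])
  i=3: ✗ (none in [5,5])
  i=4: ✓ (witness j=6)
  i=5: ✓ (witness j=7)
  i=6: ✗ (none in [8,8])
  i=7: ✗ (none in [9,9])
Positions where it holds: {4, 5} → 2.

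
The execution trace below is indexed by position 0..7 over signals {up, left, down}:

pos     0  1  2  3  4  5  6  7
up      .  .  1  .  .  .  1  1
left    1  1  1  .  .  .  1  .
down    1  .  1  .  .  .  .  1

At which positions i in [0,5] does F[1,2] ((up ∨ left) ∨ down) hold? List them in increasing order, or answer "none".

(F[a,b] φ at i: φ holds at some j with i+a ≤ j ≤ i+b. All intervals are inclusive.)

0, 1, 4, 5

Evaluate at each i in [0,5]:
  i=0: ✓ (witness j=1)
  i=1: ✓ (witness j=2)
  i=2: ✗ (none in [3,4])
  i=3: ✗ (none in [4,5])
  i=4: ✓ (witness j=6)
  i=5: ✓ (witness j=6)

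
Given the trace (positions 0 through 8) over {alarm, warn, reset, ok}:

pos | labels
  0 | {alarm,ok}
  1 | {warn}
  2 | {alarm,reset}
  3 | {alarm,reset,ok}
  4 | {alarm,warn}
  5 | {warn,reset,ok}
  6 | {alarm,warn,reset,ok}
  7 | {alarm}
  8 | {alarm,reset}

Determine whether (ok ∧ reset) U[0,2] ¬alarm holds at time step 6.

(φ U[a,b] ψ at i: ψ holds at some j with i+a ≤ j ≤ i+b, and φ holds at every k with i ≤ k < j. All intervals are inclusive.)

Need some j in [6,8] with ¬alarm, and (ok ∧ reset) at every k in [6,j-1].
  j=6: ¬alarm false.
  j=7: ¬alarm false.
  j=8: ¬alarm false.
No j in the window works → until fails.

No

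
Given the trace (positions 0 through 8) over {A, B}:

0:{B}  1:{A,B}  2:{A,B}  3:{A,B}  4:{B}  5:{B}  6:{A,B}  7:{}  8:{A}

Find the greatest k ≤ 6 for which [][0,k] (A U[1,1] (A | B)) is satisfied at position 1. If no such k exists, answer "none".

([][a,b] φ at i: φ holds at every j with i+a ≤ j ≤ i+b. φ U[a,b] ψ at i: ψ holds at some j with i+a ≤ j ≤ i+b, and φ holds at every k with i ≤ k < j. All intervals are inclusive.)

(A U[1,1] (A | B)) must hold from j=1 onward; find where it first fails.
  j=1: holds
  j=2: holds
  j=3: holds
  j=4: fails
Holds on [1,3], so largest k = 2.

2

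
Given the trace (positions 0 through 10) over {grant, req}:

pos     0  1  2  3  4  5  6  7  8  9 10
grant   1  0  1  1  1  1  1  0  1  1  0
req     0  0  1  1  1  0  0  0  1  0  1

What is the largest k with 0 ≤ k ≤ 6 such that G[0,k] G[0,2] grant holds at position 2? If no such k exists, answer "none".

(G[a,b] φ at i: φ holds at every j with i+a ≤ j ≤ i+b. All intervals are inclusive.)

2

G[0,2] grant must hold from j=2 onward; find where it first fails.
  j=2: holds
  j=3: holds
  j=4: holds
  j=5: fails
Holds on [2,4], so largest k = 2.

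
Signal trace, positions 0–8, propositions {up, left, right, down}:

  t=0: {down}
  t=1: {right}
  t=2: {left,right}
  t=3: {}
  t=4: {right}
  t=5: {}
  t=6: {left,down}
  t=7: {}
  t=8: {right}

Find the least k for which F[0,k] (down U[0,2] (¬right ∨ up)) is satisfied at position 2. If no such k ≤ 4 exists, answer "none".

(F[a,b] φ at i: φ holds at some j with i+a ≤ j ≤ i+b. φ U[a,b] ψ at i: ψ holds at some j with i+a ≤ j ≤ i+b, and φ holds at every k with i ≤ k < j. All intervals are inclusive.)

1

Scan j = 2,3,… for (down U[0,2] (¬right ∨ up)):
  j=2: fails
  j=3: holds
First hit at j=3, so smallest k = 3-2 = 1.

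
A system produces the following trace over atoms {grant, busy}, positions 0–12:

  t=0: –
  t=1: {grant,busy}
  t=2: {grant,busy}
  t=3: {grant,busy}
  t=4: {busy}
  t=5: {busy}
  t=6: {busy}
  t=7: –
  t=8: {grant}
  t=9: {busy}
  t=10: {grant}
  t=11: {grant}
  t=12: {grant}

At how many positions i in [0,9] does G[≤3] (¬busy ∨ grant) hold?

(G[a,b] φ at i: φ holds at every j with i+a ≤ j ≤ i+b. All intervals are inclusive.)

Evaluate at each i in [0,9]:
  i=0: ✓ (all of [0,3])
  i=1: ✗ (fails at j=4)
  i=2: ✗ (fails at j=4)
  i=3: ✗ (fails at j=4)
  i=4: ✗ (fails at j=4)
  i=5: ✗ (fails at j=5)
  i=6: ✗ (fails at j=6)
  i=7: ✗ (fails at j=9)
  i=8: ✗ (fails at j=9)
  i=9: ✗ (fails at j=9)
Positions where it holds: {0} → 1.

1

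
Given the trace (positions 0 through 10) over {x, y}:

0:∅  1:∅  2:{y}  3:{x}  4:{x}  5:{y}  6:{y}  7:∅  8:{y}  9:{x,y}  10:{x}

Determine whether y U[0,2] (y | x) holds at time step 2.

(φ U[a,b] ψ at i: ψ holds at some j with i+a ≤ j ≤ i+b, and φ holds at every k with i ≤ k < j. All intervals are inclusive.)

Yes

Need some j in [2,4] with (y | x), and y at every k in [2,j-1].
  j=2: (y | x) holds; no prefix to check → satisfied.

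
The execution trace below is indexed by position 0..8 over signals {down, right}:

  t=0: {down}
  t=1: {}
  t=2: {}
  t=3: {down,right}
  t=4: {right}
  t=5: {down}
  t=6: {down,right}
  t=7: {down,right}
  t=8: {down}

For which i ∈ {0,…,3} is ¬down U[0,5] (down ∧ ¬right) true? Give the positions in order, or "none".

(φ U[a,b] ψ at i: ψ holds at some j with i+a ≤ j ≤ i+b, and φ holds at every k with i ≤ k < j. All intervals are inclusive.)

0

Evaluate at each i in [0,3]:
  i=0: ✓ (rhs at j=0)
  i=1: ✗ (lhs fails at k=3 before rhs at j=5)
  i=2: ✗ (lhs fails at k=3 before rhs at j=5)
  i=3: ✗ (lhs fails at k=3 before rhs at j=5)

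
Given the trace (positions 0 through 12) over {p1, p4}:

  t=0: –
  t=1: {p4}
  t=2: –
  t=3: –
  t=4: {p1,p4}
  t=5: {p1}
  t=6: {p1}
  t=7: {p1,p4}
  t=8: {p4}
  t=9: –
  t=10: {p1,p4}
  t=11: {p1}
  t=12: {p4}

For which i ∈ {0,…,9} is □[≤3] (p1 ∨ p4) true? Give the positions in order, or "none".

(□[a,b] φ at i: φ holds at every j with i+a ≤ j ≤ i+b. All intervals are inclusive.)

Evaluate at each i in [0,9]:
  i=0: ✗ (fails at j=0)
  i=1: ✗ (fails at j=2)
  i=2: ✗ (fails at j=2)
  i=3: ✗ (fails at j=3)
  i=4: ✓ (all of [4,7])
  i=5: ✓ (all of [5,8])
  i=6: ✗ (fails at j=9)
  i=7: ✗ (fails at j=9)
  i=8: ✗ (fails at j=9)
  i=9: ✗ (fails at j=9)

4, 5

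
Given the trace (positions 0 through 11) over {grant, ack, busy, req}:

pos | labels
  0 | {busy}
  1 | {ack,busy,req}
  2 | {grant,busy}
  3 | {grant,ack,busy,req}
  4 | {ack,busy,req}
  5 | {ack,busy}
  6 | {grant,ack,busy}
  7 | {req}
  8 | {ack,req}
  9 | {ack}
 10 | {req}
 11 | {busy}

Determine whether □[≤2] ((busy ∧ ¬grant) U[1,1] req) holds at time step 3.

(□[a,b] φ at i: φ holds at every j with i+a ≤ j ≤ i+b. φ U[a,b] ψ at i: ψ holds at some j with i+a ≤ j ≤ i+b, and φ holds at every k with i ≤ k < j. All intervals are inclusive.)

Check ((busy ∧ ¬grant) U[1,1] req) at every j in [3,5]:
  j=3: fails
  j=4: fails
  j=5: fails
Fails at j=3 → formula fails.

Does not hold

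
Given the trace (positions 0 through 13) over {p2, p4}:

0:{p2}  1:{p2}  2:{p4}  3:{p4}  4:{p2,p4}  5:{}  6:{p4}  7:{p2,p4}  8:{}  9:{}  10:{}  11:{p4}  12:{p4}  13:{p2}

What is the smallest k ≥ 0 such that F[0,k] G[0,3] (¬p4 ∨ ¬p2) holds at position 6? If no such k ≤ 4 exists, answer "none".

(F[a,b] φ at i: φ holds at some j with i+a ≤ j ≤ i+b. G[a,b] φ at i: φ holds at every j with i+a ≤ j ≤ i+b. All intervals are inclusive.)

Scan j = 6,7,… for G[0,3] (¬p4 ∨ ¬p2):
  j=6: fails
  j=7: fails
  j=8: holds
First hit at j=8, so smallest k = 8-6 = 2.

2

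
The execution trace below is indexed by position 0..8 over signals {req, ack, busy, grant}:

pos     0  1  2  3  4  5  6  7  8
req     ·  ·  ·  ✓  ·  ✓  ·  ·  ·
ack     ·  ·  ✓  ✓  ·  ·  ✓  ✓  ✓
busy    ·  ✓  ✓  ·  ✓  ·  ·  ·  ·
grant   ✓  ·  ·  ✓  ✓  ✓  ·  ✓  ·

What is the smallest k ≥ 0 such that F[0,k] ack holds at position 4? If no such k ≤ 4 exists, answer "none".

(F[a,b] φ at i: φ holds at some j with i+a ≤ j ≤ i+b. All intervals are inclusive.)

2

Scan j = 4,5,… for ack:
  j=4: fails
  j=5: fails
  j=6: holds
First hit at j=6, so smallest k = 6-4 = 2.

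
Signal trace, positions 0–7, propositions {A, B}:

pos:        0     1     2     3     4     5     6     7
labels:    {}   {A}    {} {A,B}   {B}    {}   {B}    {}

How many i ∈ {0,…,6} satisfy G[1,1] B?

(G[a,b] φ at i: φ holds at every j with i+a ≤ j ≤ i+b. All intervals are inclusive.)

3

Evaluate at each i in [0,6]:
  i=0: ✗ (fails at j=1)
  i=1: ✗ (fails at j=2)
  i=2: ✓ (all of [3,3])
  i=3: ✓ (all of [4,4])
  i=4: ✗ (fails at j=5)
  i=5: ✓ (all of [6,6])
  i=6: ✗ (fails at j=7)
Positions where it holds: {2, 3, 5} → 3.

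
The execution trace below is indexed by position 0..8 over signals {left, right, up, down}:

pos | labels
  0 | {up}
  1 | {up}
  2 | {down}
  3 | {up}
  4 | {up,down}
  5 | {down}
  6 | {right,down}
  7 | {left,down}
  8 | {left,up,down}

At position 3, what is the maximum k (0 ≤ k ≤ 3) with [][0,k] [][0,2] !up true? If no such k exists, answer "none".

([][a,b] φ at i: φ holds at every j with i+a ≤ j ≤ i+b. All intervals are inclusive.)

none

[][0,2] !up must hold from j=3 onward; find where it first fails.
  j=3: fails → no k works.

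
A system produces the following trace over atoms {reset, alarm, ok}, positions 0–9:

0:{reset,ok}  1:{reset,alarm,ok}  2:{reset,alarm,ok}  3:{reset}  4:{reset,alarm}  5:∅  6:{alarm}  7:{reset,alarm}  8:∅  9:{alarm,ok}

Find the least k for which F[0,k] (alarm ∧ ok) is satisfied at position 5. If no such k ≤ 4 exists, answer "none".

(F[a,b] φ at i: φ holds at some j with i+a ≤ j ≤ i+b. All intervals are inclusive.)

4

Scan j = 5,6,… for (alarm ∧ ok):
  j=5: fails
  j=6: fails
  j=7: fails
  j=8: fails
  j=9: holds
First hit at j=9, so smallest k = 9-5 = 4.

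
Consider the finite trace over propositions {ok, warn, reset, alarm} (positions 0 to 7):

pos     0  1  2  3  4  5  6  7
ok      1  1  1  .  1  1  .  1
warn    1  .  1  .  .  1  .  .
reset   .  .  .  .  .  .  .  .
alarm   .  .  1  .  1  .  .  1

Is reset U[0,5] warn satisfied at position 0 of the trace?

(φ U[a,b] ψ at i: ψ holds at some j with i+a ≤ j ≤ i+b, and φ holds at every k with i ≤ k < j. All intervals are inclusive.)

True

Need some j in [0,5] with warn, and reset at every k in [0,j-1].
  j=0: warn holds; no prefix to check → satisfied.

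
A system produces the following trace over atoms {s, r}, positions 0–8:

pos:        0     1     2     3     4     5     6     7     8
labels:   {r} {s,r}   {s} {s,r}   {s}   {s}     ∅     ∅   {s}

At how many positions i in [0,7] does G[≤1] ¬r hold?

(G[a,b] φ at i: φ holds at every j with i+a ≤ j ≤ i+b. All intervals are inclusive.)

Evaluate at each i in [0,7]:
  i=0: ✗ (fails at j=0)
  i=1: ✗ (fails at j=1)
  i=2: ✗ (fails at j=3)
  i=3: ✗ (fails at j=3)
  i=4: ✓ (all of [4,5])
  i=5: ✓ (all of [5,6])
  i=6: ✓ (all of [6,7])
  i=7: ✓ (all of [7,8])
Positions where it holds: {4, 5, 6, 7} → 4.

4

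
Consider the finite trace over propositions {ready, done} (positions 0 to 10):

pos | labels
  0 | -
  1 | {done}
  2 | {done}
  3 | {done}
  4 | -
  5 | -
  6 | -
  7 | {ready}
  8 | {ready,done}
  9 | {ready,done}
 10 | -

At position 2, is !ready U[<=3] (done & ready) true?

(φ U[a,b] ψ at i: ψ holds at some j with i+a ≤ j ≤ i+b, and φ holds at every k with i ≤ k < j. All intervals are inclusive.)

Does not hold

Need some j in [2,5] with (done & ready), and !ready at every k in [2,j-1].
  j=2: (done & ready) false.
  j=3: (done & ready) false.
  j=4: (done & ready) false.
  j=5: (done & ready) false.
No j in the window works → until fails.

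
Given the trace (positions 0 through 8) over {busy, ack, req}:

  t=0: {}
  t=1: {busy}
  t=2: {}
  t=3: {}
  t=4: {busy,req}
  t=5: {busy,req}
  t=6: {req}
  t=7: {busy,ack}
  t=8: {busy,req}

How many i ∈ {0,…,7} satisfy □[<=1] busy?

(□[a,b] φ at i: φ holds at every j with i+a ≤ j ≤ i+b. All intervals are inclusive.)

Evaluate at each i in [0,7]:
  i=0: ✗ (fails at j=0)
  i=1: ✗ (fails at j=2)
  i=2: ✗ (fails at j=2)
  i=3: ✗ (fails at j=3)
  i=4: ✓ (all of [4,5])
  i=5: ✗ (fails at j=6)
  i=6: ✗ (fails at j=6)
  i=7: ✓ (all of [7,8])
Positions where it holds: {4, 7} → 2.

2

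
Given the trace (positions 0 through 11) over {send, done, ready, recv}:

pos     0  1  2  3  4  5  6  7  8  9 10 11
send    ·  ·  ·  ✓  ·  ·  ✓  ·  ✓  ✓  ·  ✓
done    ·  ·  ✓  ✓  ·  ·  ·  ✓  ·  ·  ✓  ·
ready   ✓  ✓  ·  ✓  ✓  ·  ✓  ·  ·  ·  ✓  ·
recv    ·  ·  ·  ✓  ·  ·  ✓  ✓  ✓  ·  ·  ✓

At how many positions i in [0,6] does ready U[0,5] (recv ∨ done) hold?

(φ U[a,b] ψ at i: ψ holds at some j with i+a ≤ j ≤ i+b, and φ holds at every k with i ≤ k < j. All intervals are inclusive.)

Evaluate at each i in [0,6]:
  i=0: ✓ (rhs at j=2; lhs holds on [0,1])
  i=1: ✓ (rhs at j=2; lhs holds on [1,1])
  i=2: ✓ (rhs at j=2)
  i=3: ✓ (rhs at j=3)
  i=4: ✗ (lhs fails at k=5 before rhs at j=6)
  i=5: ✗ (lhs fails at k=5 before rhs at j=6)
  i=6: ✓ (rhs at j=6)
Positions where it holds: {0, 1, 2, 3, 6} → 5.

5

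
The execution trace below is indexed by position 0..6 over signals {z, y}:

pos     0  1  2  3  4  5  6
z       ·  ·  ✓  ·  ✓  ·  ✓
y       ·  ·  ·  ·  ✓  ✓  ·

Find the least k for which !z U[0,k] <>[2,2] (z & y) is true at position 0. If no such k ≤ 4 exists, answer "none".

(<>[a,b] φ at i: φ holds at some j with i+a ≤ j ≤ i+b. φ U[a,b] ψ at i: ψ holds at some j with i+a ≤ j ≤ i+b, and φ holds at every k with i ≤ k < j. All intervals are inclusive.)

Need earliest j ≥ 0 with <>[2,2] (z & y), and !z at every k in [0,j-1].
  j=0: rhs fails.
  j=1: rhs fails.
  j=2: rhs holds; lhs holds on [0,1]. k = 2.

2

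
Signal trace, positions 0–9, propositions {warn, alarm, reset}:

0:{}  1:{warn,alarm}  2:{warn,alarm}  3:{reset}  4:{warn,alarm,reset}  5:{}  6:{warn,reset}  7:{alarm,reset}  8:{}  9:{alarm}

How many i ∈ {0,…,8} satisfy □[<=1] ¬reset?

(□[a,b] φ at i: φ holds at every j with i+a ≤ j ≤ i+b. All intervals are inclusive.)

3

Evaluate at each i in [0,8]:
  i=0: ✓ (all of [0,1])
  i=1: ✓ (all of [1,2])
  i=2: ✗ (fails at j=3)
  i=3: ✗ (fails at j=3)
  i=4: ✗ (fails at j=4)
  i=5: ✗ (fails at j=6)
  i=6: ✗ (fails at j=6)
  i=7: ✗ (fails at j=7)
  i=8: ✓ (all of [8,9])
Positions where it holds: {0, 1, 8} → 3.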